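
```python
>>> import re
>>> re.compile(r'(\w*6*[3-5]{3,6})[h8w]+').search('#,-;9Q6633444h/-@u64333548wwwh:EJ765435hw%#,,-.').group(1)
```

Pattern: zero or more of a word character, then zero or more of a literal '6', then 3 to 6 of a character in [3-5] (captured); then one or more of one of [h8w].
`re.search` tries every starting position until one works.
The match spans [4:14] → '9Q6633444h'.
Captured: group 1 = '9Q6633444'.

'9Q6633444'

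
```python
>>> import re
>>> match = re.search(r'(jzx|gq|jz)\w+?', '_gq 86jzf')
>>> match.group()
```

'jzf'

Unlike `match`, `search` isn't anchored — it looks for the pattern anywhere in the string.
The match spans [6:9] → 'jzf'.
Captured: group 1 = 'jz'.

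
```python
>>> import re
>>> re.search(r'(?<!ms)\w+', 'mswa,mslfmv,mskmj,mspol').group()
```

'mswa'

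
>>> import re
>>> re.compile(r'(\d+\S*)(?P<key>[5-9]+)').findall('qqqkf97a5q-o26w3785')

[('97a5q-o26w378', '5')]

This matches one or more of a digit, then zero or more of a non-whitespace character (captured); then one or more of a character in [5-9] (captured as 'key').
Matches: at [5:19] match '97a5q-o26w3785', groups = ('97a5q-o26w378', '5').
2 groups means the one result is a tuple of 2 captured strings — 1 here.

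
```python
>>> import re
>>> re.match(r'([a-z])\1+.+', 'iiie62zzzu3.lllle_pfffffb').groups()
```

('i',)

A backreference is literal: `\1` must see the identical characters the first group matched.
`re.match` won't scan ahead — the pattern has to work from the very first character.
The match spans [0:25] → 'iiie62zzzu3.lllle_pfffffb'.
Captured: group 1 = 'i'.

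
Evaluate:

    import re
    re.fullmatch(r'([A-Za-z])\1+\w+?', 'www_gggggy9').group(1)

'w'

`\1` is not a pattern — it's the concrete string captured by group 1, re-applied verbatim.
`fullmatch` succeeds only if the pattern covers the string from start to end.
The match spans [0:11] → 'www_gggggy9'.
Captured: group 1 = 'w'.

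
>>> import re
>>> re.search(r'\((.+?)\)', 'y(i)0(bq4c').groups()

`search` walks the string left to right and returns the first match it finds.
The match spans [1:4] → '(i)'.
Captured: group 1 = 'i'.

('i',)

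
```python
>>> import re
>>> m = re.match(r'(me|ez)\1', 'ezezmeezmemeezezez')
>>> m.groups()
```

('ez',)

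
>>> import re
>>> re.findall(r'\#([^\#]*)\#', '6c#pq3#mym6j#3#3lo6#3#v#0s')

['pq3', '3', '3']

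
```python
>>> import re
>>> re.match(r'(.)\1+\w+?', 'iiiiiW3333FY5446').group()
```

The backreference `\1` re-matches whatever the first group consumed, character for character.
With `match`, the pattern is implicitly anchored at the beginning.
The match spans [0:6] → 'iiiiiW'.
Captured: group 1 = 'i'.

'iiiiiW'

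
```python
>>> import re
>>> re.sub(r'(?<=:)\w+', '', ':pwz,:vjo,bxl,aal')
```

The lookaround is zero-width — it requires the adjacent text to match without consuming it, so the asserted text isn't part of the match.
Matches: at [1:4] → 'pwz'; at [6:9] → 'vjo'.
`sub` substitutes '' at each match site.

':,:,bxl,aal'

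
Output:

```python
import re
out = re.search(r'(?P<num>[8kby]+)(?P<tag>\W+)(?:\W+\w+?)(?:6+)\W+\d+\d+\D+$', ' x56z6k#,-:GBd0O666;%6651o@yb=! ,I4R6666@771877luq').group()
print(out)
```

This matches one or more of one of [8kby] (captured as 'num'); then one or more of a non-word character (captured as 'tag'); then one or more of a non-word character, then one or more of a word character (lazy) (non-capturing group); then one or more of a literal '6' (non-capturing group); then one or more of a non-word character, then one or more of a digit, then one or more of a digit; then one or more of a non-digit; then anchored at the end.
`search` walks the string left to right and returns the first match it finds.
The match spans [27:50] → 'yb=! ,I4R6666@771877luq'.
Captured: group 1 = 'yb', group 2 = '=! '.

yb=! ,I4R6666@771877luq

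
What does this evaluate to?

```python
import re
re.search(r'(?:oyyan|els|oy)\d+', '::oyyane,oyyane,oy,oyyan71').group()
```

`search` walks the string left to right and returns the first match it finds.
The match spans [19:26] → 'oyyan71'.

'oyyan71'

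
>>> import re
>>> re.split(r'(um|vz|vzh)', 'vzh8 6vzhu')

['', 'vz', 'h8 6', 'vz', 'hu']

Branches in `(...|...)` are attempted left-to-right; the first branch that allows the whole pattern to succeed is taken.
The group in the pattern means `split` returns the separators' captures alongside the pieces.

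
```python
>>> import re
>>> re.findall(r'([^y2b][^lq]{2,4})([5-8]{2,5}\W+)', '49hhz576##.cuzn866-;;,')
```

[('49hhz', '576##.'), ('cuzn8', '66-;;,')]

The pattern matches any character except [y2b], then 2 to 4 of any character except [lq] (captured); then 2 to 5 of a character in [5-8], then one or more of a non-word character (captured).
Scanning left to right: at [0:11] match '49hhz576##.', groups = ('49hhz', '576##.'); at [11:22] match 'cuzn866-;;,', groups = ('cuzn8', '66-;;,').
With 2 capturing groups, `findall` returns a 2-tuple per match.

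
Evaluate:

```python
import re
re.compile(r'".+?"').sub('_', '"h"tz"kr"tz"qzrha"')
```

'_tz_tz_'

Lazy quantifiers expand one character at a time until the remainder of the pattern can match.
Each match is replaced by '_'.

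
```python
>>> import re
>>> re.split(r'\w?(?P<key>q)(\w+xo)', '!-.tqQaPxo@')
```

['!-.', 'q', 'QaPxo', '@']

The pattern matches optionally a word character; then a literal 'q' (captured as 'key'); then one or more of a word character, then the literal 'xo' (captured).
`re.split` interleaves the captured-group text with the surrounding fragments.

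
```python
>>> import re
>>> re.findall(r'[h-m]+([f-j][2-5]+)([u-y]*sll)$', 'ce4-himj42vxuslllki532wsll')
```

The pattern matches one or more of a character in [h-m]; then a character in [f-j], then one or more of a character in [2-5] (captured); then zero or more of a character in [u-y], then the literal 'sll' (captured); then anchored at the end.
Walking the string: at [14:26] match 'lllki532wsll', groups = ('i532', 'wsll').
Multiple groups make `findall` return tuples — one 2-tuple for the one match.

[('i532', 'wsll')]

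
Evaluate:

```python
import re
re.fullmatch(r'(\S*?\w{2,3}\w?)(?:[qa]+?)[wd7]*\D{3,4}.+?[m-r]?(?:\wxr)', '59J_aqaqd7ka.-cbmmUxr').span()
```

(0, 21)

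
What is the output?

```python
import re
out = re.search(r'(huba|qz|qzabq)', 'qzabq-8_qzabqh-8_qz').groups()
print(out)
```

('qz',)

Alternation tries branches left to right and keeps the first one that lets the overall match succeed at that position.
Unlike `match`, `search` isn't anchored — it looks for the pattern anywhere in the string.
The match spans [0:2] → 'qz'.
Captured: group 1 = 'qz'.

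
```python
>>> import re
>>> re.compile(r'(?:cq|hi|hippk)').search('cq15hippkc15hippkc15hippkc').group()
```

'cq'

`re.search` scans for the first position where the pattern succeeds.
The match spans [0:2] → 'cq'.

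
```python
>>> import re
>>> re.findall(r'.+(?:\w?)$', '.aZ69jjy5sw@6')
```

['.aZ69jjy5sw@6']

This matches one or more of any character; then optionally a word character (non-capturing group); then anchored at the end.
Matches: at [0:13] → '.aZ69jjy5sw@6'.
No capturing groups, so `findall` returns the 1 full match string.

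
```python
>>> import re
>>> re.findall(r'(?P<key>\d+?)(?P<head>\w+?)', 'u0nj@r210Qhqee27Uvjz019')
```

[('0', 'n'), ('2', '1'), ('0', 'Q'), ('2', '7'), ('0', '1')]

Pattern: one or more of a digit (lazy) (captured as 'key'); then one or more of a word character (lazy) (captured as 'head').
Multiple groups make `findall` return tuples — one 2-tuple for each match.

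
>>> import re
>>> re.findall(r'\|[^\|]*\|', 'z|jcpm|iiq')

Matches: at [1:7] → '|jcpm|'.
No capturing groups, so `findall` returns the 1 full match string.

['|jcpm|']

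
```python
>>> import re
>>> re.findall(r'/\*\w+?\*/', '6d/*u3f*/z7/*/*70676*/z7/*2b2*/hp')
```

['/*u3f*/', '/*70676*/', '/*2b2*/']

`findall` yields the raw match text (3 of them) because the pattern has no groups.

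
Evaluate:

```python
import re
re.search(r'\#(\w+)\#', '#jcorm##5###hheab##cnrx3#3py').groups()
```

The match spans [0:7] → '#jcorm#'.
Captured: group 1 = 'jcorm'.

('jcorm',)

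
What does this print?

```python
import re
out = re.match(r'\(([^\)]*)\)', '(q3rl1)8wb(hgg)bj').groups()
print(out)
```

`re.match` won't scan ahead — the pattern has to work from the very first character.
The match spans [0:7] → '(q3rl1)'.
Captured: group 1 = 'q3rl1'.

('q3rl1',)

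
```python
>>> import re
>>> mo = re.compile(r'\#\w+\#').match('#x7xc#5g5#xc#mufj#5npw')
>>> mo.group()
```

'#x7xc#'

`re.match` only tries the pattern at the start of the string.
The match spans [0:6] → '#x7xc#'.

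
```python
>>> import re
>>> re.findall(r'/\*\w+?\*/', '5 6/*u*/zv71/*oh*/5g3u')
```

['/*u*/', '/*oh*/']

Scanning left to right: at [3:8] → '/*u*/'; at [12:18] → '/*oh*/'.
With no groups in the pattern, `findall` gives back each whole match — 2 here.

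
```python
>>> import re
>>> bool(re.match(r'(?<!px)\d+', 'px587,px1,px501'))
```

Because the assertion is negative and zero-width, positions next to the forbidden text are skipped.
`re.match` only tries the pattern at the start of the string.
Here the string doesn't start with a match, so the call returns None, and `bool(None)` is False.

False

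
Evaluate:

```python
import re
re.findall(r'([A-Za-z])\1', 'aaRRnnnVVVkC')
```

['a', 'R', 'n', 'V']

`\1` has to match the exact text group 1 already captured.
Scanning left to right: at [0:2] match 'aa', group 1 = 'a'; at [2:4] match 'RR', group 1 = 'R'; at [4:6] match 'nn', group 1 = 'n'; at [7:9] match 'VV', group 1 = 'V'.
One capturing group, so `findall` returns just the captured substring from each match — 4 in all.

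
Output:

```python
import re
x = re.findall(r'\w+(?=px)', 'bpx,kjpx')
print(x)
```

The `(?=…)`/`(?<=…)` assertion just peeks at neighbouring text; it doesn't advance the match position.
Matches: at [0:1] → 'b'; at [4:6] → 'kj'.
No capturing groups, so `findall` returns the 2 full match strings.

['b', 'kj']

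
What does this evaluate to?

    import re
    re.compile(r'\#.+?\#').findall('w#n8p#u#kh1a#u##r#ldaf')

['#n8p#', '#kh1a#', '##r#']

Lazy quantifiers expand one character at a time until the remainder of the pattern can match.
Matches: at [1:6] → '#n8p#'; at [7:13] → '#kh1a#'; at [14:18] → '##r#'.
No capturing groups, so `findall` returns the 3 full match strings.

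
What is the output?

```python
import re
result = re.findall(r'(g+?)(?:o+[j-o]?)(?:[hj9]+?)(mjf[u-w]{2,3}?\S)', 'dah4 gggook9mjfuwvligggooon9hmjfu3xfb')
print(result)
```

[('ggg', 'mjfuwv')]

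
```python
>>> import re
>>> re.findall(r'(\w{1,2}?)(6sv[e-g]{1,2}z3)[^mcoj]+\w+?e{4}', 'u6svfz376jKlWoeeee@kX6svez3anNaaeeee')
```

[('u', '6svfz3'), ('kX', '6svez3')]

Pattern: 1 to 2 of a word character (lazy) (captured); then the literal '6sv', then 1 to 2 of a character in [e-g], then the literal 'z3' (captured); then one or more of any character except [mcoj], then one or more of a word character (lazy), then exactly 4 of a literal 'e'.
Matches: at [0:18] match 'u6svfz376jKlWoeeee', groups = ('u', '6svfz3'); at [19:36] match 'kX6svez3anNaaeeee', groups = ('kX', '6svez3').
`findall` packs the 2 group values into a tuple for every match.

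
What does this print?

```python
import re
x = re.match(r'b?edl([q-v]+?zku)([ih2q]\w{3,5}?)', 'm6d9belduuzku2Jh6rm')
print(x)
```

None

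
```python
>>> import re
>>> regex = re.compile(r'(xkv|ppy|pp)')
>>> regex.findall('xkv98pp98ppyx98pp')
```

['xkv', 'pp', 'ppy', 'pp']

Alternation tries branches left to right and keeps the first one that lets the overall match succeed at that position.
Matches: at [0:3] match 'xkv', group 1 = 'xkv'; at [5:7] match 'pp', group 1 = 'pp'; at [9:12] match 'ppy', group 1 = 'ppy'; at [15:17] match 'pp', group 1 = 'pp'.
One capturing group, so `findall` returns just the captured substring from each match — 4 in all.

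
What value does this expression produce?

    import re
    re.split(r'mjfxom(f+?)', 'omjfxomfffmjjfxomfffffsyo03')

Because the quantifier is non-greedy, it stops expanding at the earliest point where the rest of the pattern can succeed.
With a capturing group present, the delimiter's captured portion is kept in the result list.

['o', 'f', 'ffmjjfxomfffffsyo03']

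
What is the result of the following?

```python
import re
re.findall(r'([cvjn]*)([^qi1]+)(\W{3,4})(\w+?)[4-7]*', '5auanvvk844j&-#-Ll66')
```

[('', '5auanvvk844j&', '-#-', 'L')]

Pattern: zero or more of one of [cvjn] (captured); then one or more of any character except [qi1] (captured); then 3 to 4 of a non-word character (captured); then one or more of a word character (lazy) (captured); then zero or more of a character in [4-7].
Scanning left to right: at [0:17] match '5auanvvk844j&-#-L', groups = ('', '5auanvvk844j&', '-#-', 'L').
`findall` packs the 4 group values into a tuple for every match.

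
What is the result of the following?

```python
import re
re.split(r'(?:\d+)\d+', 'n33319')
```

['n', '']

This matches one or more of a digit (non-capturing group); then one or more of a digit.
Matches to split on: at [1:6] → '33319'.
`split` removes every match and returns the 2 fragments in between.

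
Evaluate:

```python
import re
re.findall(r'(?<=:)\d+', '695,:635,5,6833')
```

Lookahead/lookbehind check context without consuming it, so the matched span excludes the asserted characters.
Matches: at [5:8] → '635'.
With no groups in the pattern, `findall` gives back each whole match — 1 here.

['635']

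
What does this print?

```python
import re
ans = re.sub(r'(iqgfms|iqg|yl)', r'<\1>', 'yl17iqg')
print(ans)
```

<yl>17<iqg>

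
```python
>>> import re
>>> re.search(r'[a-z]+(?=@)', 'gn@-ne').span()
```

(0, 2)

The positive lookaround only admits positions where the adjacent text matches; those characters stay outside the span.
The match spans [0:2] → 'gn'.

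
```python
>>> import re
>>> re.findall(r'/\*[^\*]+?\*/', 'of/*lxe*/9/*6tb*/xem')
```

['/*lxe*/', '/*6tb*/']

Scanning left to right: at [2:9] → '/*lxe*/'; at [10:17] → '/*6tb*/'.
Since nothing is captured, `findall` lists the 2 matched substrings directly.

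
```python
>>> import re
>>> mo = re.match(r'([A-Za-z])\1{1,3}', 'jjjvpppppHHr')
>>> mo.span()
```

(0, 3)

`\1` has to match the exact text group 1 already captured.
`match` is anchored at position 0; if the pattern doesn't fit there, it returns None.
The match spans [0:3] → 'jjj'.
Captured: group 1 = 'j'.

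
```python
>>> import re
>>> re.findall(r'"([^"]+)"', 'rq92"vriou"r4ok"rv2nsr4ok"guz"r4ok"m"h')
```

['vriou', 'rv2nsr4ok', 'r4ok']

`findall` collects group 1 from each match (3 total).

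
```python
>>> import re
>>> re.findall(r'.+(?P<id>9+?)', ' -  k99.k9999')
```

This matches one or more of any character; then one or more of a literal '9' (lazy) (captured as 'id').
Because there's exactly one group, `findall` drops the full match and keeps group 1 from the one hit.

['9']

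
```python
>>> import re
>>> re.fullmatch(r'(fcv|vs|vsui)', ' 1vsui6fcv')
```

None

`re.fullmatch` is like wrapping the pattern in `^…$` (in single-line mode).
Here the string isn't matched end-to-end, so the call returns None.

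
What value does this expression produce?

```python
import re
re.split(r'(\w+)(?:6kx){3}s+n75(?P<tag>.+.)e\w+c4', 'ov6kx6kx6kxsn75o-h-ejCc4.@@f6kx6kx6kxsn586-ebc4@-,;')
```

['', 'ov', 'o-h-ejCc4.@@f6kx6kx6kxsn586-', '@-,;']

The pattern matches one or more of a word character (captured); then the literal '6kx' repeated 3 times, then one or more of a literal 's', then the literal 'n75'; then one or more of any character, then any character (captured as 'tag'); then the literal 'e', then one or more of a word character, then the literal 'c4'.
Matches to split on: at [0:47] → 'ov6kx6kx6kxsn75o-h-ejCc4.@@f6kx6kx6kxsn586-ebc4'.
`re.split` interleaves the captured-group text with the surrounding fragments.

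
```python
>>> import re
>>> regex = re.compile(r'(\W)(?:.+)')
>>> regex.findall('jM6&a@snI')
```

['&']

Pattern: a non-word character (captured); then one or more of any character (non-capturing group).
Walking the string: at [3:9] match '&a@snI', group 1 = '&'.
Because there's exactly one group, `findall` drops the full match and keeps group 1 from the one hit.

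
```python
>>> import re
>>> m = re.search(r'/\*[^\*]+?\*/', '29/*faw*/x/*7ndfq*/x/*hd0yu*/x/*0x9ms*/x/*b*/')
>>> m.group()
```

`re.search` tries every starting position until one works.
The match spans [2:9] → '/*faw*/'.

'/*faw*/'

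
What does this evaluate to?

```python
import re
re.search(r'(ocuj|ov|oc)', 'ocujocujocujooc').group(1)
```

The match spans [0:4] → 'ocuj'.
Captured: group 1 = 'ocuj'.

'ocuj'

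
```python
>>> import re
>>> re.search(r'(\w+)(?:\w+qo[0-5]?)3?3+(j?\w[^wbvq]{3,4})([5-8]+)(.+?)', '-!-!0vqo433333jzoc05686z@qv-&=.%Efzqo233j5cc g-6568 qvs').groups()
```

('0', 'jzoc05', '686', 'z')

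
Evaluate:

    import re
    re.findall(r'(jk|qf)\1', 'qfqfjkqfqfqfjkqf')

['qf', 'qf']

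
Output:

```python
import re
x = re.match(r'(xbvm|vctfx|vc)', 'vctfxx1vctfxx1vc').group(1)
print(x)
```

vctfx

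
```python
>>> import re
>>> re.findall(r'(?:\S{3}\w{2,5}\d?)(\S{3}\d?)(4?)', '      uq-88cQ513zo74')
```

[('3zo7', '4')]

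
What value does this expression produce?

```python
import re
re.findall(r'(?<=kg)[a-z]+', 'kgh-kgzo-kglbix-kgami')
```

The lookaround is zero-width — it requires the adjacent text to match without consuming it, so the asserted text isn't part of the match.
Matches: at [2:3] → 'h'; at [6:8] → 'zo'; at [11:15] → 'lbix'; at [18:21] → 'ami'.
`findall` yields the raw match text (4 of them) because the pattern has no groups.

['h', 'zo', 'lbix', 'ami']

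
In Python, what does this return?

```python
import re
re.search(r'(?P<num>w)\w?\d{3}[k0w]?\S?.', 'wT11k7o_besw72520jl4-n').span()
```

(11, 19)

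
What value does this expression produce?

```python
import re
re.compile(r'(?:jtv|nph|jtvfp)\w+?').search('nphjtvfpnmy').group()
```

'nphj'

The match spans [0:4] → 'nphj'.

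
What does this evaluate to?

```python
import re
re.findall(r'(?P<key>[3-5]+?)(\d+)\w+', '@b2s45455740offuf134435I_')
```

The `?` after the quantifier makes it lazy — it takes as little as possible before letting the rest of the pattern try.
With 2 capturing groups, `findall` returns a 2-tuple per match.

[('4', '5455740')]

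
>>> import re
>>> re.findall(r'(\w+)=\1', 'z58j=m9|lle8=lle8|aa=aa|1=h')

['lle8', 'aa']

The backreference `\1` re-matches whatever the first group consumed, character for character.
Matches: at [8:17] match 'lle8=lle8', group 1 = 'lle8'; at [18:23] match 'aa=aa', group 1 = 'aa'.
`findall` collects group 1 from each match (2 total).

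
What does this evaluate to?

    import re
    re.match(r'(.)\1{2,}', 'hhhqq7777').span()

(0, 3)

`re.match` only tries the pattern at the start of the string.
The match spans [0:3] → 'hhh'.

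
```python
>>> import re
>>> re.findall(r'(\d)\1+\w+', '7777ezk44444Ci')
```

`\1` is not a pattern — it's the concrete string captured by group 1, re-applied verbatim.
Walking the string: at [0:14] match '7777ezk44444Ci', group 1 = '7'.
One capturing group, so `findall` returns just the captured substring from the one match — 1 in all.

['7']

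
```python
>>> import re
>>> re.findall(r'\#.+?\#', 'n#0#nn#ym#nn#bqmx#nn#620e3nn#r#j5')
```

['#0#', '#ym#', '#bqmx#', '#620e3nn#']

A non-greedy quantifier consumes as few characters as it can — just enough that the remainder of the pattern still matches from where it stops; whatever follows it matches normally.
Matches: at [1:4] → '#0#'; at [6:10] → '#ym#'; at [12:18] → '#bqmx#'; at [20:29] → '#620e3nn#'.
`findall` yields the raw match text (4 of them) because the pattern has no groups.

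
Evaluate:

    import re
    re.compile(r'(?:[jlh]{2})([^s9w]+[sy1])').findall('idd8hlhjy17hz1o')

With a single group, `findall` returns only what that group captured — 1 item.

['hjy17hz1']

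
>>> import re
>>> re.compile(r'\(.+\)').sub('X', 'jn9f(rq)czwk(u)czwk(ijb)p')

`sub` substitutes 'X' at each match site.

'jn9fXp'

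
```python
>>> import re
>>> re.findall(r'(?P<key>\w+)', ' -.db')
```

Pattern: one or more of a word character (captured as 'key').
Matches: at [3:5] match 'db', group 1 = 'db'.
Because there's exactly one group, `findall` drops the full match and keeps group 1 from the one hit.

['db']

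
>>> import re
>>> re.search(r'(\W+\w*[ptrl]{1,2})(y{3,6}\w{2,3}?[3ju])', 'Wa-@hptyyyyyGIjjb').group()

The pattern matches one or more of a non-word character, then zero or more of a word character, then 1 to 2 of one of [ptrl] (captured); then 3 to 6 of a literal 'y', then 2 to 3 of a word character (lazy), then one of [3ju] (captured).
A `+?`/`*?`/`{m,n}?` starts at its minimum and grows only as far as needed for what follows to match.
`search` walks the string left to right and returns the first match it finds.
The match spans [2:15] → '-@hptyyyyyGIj'.
Captured: group 1 = '-@hpt', group 2 = 'yyyyyGIj'.

'-@hptyyyyyGIj'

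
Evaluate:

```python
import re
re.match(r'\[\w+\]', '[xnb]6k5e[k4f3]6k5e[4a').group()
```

`re.match` only tries the pattern at the start of the string.
The match spans [0:5] → '[xnb]'.

'[xnb]'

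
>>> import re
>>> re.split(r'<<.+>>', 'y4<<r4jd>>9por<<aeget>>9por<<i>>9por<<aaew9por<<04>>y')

The string is cut at each match, leaving 2 pieces.

['y4', 'y']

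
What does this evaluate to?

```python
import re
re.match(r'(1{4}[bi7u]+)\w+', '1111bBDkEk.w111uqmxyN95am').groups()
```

('1111b',)

The match spans [0:10] → '1111bBDkEk'.
Captured: group 1 = '1111b'.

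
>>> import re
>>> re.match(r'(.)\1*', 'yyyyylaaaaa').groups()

The match spans [0:5] → 'yyyyy'.
Captured: group 1 = 'y'.

('y',)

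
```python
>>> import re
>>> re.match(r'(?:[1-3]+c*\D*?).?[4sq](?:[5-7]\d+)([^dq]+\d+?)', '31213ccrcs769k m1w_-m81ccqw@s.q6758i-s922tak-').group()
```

The pattern matches one or more of a character in [1-3], then zero or more of a literal 'c', then zero or more of a non-digit (lazy) (non-capturing group); then optionally any character, then one of [4sq]; then a character in [5-7], then one or more of a digit (non-capturing group); then one or more of any character except [dq], then one or more of a digit (lazy) (captured).
With `match`, the pattern is implicitly anchored at the beginning.
The match spans [0:23] → '31213ccrcs769k m1w_-m81'.
Captured: group 1 = 'k m1w_-m81'.

'31213ccrcs769k m1w_-m81'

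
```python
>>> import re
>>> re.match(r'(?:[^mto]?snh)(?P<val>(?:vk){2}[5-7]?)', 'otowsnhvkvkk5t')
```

None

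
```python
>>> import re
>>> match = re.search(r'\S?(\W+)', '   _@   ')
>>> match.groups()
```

('   ',)

The pattern matches optionally a non-whitespace character; then one or more of a non-word character (captured).
`re.search` tries every starting position until one works.
The match spans [0:3] → '   '.
Captured: group 1 = '   '.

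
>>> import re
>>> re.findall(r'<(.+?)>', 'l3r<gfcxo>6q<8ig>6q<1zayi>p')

['gfcxo', '8ig', '1zayi']

Scanning left to right: at [3:10] match '<gfcxo>', group 1 = 'gfcxo'; at [12:17] match '<8ig>', group 1 = '8ig'; at [19:26] match '<1zayi>', group 1 = '1zayi'.
One capturing group, so `findall` returns just the captured substring from each match — 3 in all.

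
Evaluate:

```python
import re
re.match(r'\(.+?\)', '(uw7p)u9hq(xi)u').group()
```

'(uw7p)'

With the lazy modifier that quantifier settles for the fewest repetitions that let the rest of the pattern succeed (the atoms after it are unaffected and can still be greedy).
`re.match` won't scan ahead — the pattern has to work from the very first character.
The match spans [0:6] → '(uw7p)'.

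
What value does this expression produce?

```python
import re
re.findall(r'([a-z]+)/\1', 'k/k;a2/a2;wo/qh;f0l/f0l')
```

['k']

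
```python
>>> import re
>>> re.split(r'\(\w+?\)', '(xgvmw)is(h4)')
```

['', 'is', '']

Matches to split on: at [0:7] → '(xgvmw)'; at [9:13] → '(h4)'.
Splitting on the pattern gives 3 pieces.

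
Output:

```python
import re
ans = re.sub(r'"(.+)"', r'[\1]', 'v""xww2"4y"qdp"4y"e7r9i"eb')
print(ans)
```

v["xww2"4y"qdp"4y"e7r9i]eb

Matches: at [1:24] → '""xww2"4y"qdp"4y"e7r9i"'.
`\1` in the replacement pulls in group 1's text for each match.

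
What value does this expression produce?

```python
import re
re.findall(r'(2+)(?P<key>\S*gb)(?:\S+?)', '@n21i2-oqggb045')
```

The pattern matches one or more of a literal '2' (captured); then zero or more of a non-whitespace character, then the literal 'gb' (captured as 'key'); then one or more of a non-whitespace character (lazy) (non-capturing group).
2 groups means the one result is a tuple of 2 captured strings — 1 here.

[('2', '1i2-oqggb')]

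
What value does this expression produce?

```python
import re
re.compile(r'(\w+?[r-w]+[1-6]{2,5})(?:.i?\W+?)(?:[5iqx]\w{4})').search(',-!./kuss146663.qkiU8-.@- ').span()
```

(5, 21)

The pattern matches one or more of a word character (lazy), then one or more of a character in [r-w], then 2 to 5 of a character in [1-6] (captured); then any character, then optionally a literal 'i', then one or more of a non-word character (lazy) (non-capturing group); then one of [5iqx], then exactly 4 of a word character (non-capturing group).
`re.search` scans for the first position where the pattern succeeds.
The match spans [5:21] → 'kuss146663.qkiU8'.
Captured: group 1 = 'kuss14666'.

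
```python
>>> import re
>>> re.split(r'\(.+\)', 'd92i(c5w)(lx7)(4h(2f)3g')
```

Matches to split on: at [4:21] → '(c5w)(lx7)(4h(2f)'.
`split` removes every match and returns the 2 fragments in between.

['d92i', '3g']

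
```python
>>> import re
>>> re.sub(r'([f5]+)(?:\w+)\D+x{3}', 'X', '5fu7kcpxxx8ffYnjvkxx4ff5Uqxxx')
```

The pattern matches one or more of one of [f5] (captured); then one or more of a word character (non-capturing group); then one or more of a non-digit, then exactly 3 of a literal 'x'.
Matches: at [0:29] → '5fu7kcpxxx8ffYnjvkxx4ff5Uqxxx'.
Each match is replaced by 'X'.

'X'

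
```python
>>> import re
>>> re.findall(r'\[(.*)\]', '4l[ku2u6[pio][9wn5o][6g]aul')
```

['ku2u6[pio][9wn5o][6g']

With a single group, `findall` returns only what that group captured — 1 item.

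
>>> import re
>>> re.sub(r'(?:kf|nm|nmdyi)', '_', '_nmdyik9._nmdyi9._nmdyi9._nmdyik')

'__dyik9.__dyi9.__dyi9.__dyik'

`|` is ordered: at each position the engine commits to the first alternative that works.
`sub` substitutes '_' at each match site.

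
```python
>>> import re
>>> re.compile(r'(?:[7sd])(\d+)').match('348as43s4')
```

None

Pattern: one of [7sd] (non-capturing group); then one or more of a digit (captured).
With `match`, the pattern is implicitly anchored at the beginning.
Here the string doesn't start with a match, so the call returns None.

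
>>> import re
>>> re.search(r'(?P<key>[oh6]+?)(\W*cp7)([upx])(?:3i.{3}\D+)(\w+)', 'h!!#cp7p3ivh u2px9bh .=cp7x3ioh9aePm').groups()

('h', '!!#cp7', 'p', '2px9bh')

The pattern matches one or more of one of [oh6] (lazy) (captured as 'key'); then zero or more of a non-word character, then the literal 'cp7' (captured); then one of [upx] (captured); then the literal '3i', then exactly 3 of any character, then one or more of a non-digit (non-capturing group); then one or more of a word character (captured).
`search` walks the string left to right and returns the first match it finds.
The match spans [0:20] → 'h!!#cp7p3ivh u2px9bh'.
Captured: group 1 = 'h', group 2 = '!!#cp7', group 3 = 'p', group 4 = '2px9bh'.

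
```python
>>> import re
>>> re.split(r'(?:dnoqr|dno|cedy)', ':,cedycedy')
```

[':,', '', '']

Matches to split on: at [2:6] → 'cedy'; at [6:10] → 'cedy'.
Each match becomes a cut point; 3 segments remain.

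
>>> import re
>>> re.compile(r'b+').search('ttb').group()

The match spans [2:3] → 'b'.

'b'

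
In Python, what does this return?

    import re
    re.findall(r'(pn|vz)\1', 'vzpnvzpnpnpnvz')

['pn']

`\1` is not a pattern — it's the concrete string captured by group 1, re-applied verbatim.
Matches: at [6:10] match 'pnpn', group 1 = 'pn'.
With a single group, `findall` returns only what that group captured — 1 item.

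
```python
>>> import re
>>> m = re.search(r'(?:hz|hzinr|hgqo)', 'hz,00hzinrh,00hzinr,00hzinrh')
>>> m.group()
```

'hz'

The match spans [0:2] → 'hz'.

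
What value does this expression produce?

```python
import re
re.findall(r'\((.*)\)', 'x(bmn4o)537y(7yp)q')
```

['bmn4o)537y(7yp']

Scanning left to right: at [1:17] match '(bmn4o)537y(7yp)', group 1 = 'bmn4o)537y(7yp'.
One capturing group, so `findall` returns just the captured substring from the one match — 1 in all.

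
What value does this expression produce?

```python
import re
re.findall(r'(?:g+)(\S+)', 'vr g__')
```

['__']

Pattern: one or more of a literal 'g' (non-capturing group); then one or more of a non-whitespace character (captured).
Matches: at [3:6] match 'g__', group 1 = '__'.
One capturing group, so `findall` returns just the captured substring from the one match — 1 in all.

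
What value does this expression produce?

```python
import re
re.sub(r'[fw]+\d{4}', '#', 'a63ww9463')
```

Every occurrence is swapped for '#'.

'a63#'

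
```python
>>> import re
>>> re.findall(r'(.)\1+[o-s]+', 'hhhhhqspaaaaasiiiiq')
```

['h', 'a', 'i']

A backreference is literal: `\1` must see the identical characters the first group matched.
Walking the string: at [0:8] match 'hhhhhqsp', group 1 = 'h'; at [8:14] match 'aaaaas', group 1 = 'a'; at [14:19] match 'iiiiq', group 1 = 'i'.
One capturing group, so `findall` returns just the captured substring from each match — 3 in all.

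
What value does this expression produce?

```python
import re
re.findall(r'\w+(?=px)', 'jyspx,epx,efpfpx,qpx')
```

['jys', 'e', 'efpf', 'q']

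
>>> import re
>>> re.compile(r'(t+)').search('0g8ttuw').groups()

('tt',)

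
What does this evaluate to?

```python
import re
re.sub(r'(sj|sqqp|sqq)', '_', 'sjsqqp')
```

'__'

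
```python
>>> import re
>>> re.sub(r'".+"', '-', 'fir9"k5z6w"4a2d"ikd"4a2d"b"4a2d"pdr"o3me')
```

'fir9-o3me'

Every occurrence is swapped for '-'.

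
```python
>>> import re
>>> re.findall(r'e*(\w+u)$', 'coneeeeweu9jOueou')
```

Pattern: zero or more of a literal 'e'; then one or more of a word character, then the literal 'u' (captured); then anchored at the end.
Scanning left to right: at [0:17] match 'coneeeeweu9jOueou', group 1 = 'coneeeeweu9jOueou'.
One capturing group, so `findall` returns just the captured substring from the one match — 1 in all.

['coneeeeweu9jOueou']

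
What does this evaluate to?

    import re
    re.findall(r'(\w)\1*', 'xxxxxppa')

A backreference is literal: `\1` must see the identical characters the first group matched.
One capturing group, so `findall` returns just the captured substring from each match — 3 in all.

['x', 'p', 'a']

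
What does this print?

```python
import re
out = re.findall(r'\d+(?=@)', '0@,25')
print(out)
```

The positive lookaround only admits positions where the adjacent text matches; those characters stay outside the span.
Walking the string: at [0:1] → '0'.
With no groups in the pattern, `findall` gives back each whole match — 1 here.

['0']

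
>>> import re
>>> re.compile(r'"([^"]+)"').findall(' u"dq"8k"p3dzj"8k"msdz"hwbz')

['dq', 'p3dzj', 'msdz']

With a single group, `findall` returns only what that group captured — 3 items.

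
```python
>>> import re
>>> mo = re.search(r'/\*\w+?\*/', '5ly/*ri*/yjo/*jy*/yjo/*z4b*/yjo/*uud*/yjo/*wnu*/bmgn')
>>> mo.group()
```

`re.search` tries every starting position until one works.
The match spans [3:9] → '/*ri*/'.

'/*ri*/'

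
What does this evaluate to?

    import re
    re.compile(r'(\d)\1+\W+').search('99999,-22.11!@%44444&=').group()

A backreference is literal: `\1` must see the identical characters the first group matched.
`re.search` tries every starting position until one works.
The match spans [0:7] → '99999,-'.
Captured: group 1 = '9'.

'99999,-'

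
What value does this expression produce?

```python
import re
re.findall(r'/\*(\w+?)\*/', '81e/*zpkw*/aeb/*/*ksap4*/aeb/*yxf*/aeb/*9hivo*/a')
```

Scanning left to right: at [3:11] match '/*zpkw*/', group 1 = 'zpkw'; at [16:25] match '/*ksap4*/', group 1 = 'ksap4'; at [28:35] match '/*yxf*/', group 1 = 'yxf'; at [38:47] match '/*9hivo*/', group 1 = '9hivo'.
Because there's exactly one group, `findall` drops the full match and keeps group 1 from each hit.

['zpkw', 'ksap4', 'yxf', '9hivo']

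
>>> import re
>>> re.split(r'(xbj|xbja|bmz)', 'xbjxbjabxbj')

Alternation tries branches left to right and keeps the first one that lets the overall match succeed at that position.
Matches to split on: at [0:3] → 'xbj'; at [3:6] → 'xbj'; at [8:11] → 'xbj'.
Because the pattern has a capturing group, `split` also inserts each captured text between the pieces.

['', 'xbj', '', 'xbj', 'ab', 'xbj', '']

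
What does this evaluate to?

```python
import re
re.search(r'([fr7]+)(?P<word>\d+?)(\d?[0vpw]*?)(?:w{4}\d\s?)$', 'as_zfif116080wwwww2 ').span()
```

Pattern: one or more of one of [fr7] (captured); then one or more of a digit (lazy) (captured as 'word'); then optionally a digit, then zero or more of one of [0vpw] (lazy) (captured); then exactly 4 of a literal 'w', then a digit, then optionally whitespace (non-capturing group); then anchored at the end.
The match spans [6:20] → 'f116080wwwww2 '.

(6, 20)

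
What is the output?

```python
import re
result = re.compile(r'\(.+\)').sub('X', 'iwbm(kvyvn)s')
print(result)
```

iwbmXs

Matches: at [4:11] → '(kvyvn)'.
Each match is replaced by 'X'.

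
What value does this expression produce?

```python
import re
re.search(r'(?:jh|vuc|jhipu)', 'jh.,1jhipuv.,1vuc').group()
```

'jh'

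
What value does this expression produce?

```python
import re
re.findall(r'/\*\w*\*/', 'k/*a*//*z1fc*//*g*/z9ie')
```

Scanning left to right: at [1:6] → '/*a*/'; at [6:14] → '/*z1fc*/'; at [14:19] → '/*g*/'.
Since nothing is captured, `findall` lists the 3 matched substrings directly.

['/*a*/', '/*z1fc*/', '/*g*/']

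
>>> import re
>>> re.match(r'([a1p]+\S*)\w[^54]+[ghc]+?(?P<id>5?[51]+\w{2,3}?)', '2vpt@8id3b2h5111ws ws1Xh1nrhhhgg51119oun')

None

The pattern matches one or more of one of [a1p], then zero or more of a non-whitespace character (captured); then a word character, then one or more of any character except [54], then one or more of one of [ghc] (lazy); then optionally the literal '5', then one or more of one of [51], then 2 to 3 of a word character (lazy) (captured as 'id').
`re.match` only tries the pattern at the start of the string.
Here the pattern fails at index 0, so the call returns None.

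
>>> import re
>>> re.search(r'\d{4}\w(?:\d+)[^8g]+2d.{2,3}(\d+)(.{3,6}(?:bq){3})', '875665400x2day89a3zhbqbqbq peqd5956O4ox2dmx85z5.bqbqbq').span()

(0, 26)

This matches exactly 4 of a digit, then a word character; then one or more of a digit (non-capturing group); then one or more of any character except [8g], then the literal '2d', then 2 to 3 of any character; then one or more of a digit (captured); then 3 to 6 of any character, then the literal 'bq' repeated 3 times (captured).
`re.search` tries every starting position until one works.
The match spans [0:26] → '875665400x2day89a3zhbqbqbq'.
Captured: group 1 = '9', group 2 = 'a3zhbqbqbq'.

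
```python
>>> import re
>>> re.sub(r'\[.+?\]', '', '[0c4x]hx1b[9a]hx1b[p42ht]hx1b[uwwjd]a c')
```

The `?` after the quantifier makes it lazy — it takes as little as possible before letting the rest of the pattern try.
Every occurrence is swapped for ''.

'hx1bhx1bhx1ba c'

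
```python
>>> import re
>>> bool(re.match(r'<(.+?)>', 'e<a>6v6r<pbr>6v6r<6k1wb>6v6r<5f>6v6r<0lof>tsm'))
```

`match` is anchored at position 0; if the pattern doesn't fit there, it returns None.
Here the pattern fails at index 0, so the call returns None, and `bool(None)` is False.

False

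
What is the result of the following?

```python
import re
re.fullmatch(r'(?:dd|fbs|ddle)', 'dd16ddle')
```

None

`fullmatch` succeeds only if the pattern covers the string from start to end.
Here the string isn't matched end-to-end, so the call returns None.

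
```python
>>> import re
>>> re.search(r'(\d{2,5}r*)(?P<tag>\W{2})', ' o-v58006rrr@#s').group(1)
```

'58006rrr'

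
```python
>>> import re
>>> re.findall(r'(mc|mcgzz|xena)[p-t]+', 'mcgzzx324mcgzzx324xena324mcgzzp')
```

['mcgzz']

`findall` collects group 1 from the one match (1 total).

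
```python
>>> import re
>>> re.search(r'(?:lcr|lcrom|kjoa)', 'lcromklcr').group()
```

`|` is ordered: at each position the engine commits to the first alternative that works.
`search` walks the string left to right and returns the first match it finds.
The match spans [0:3] → 'lcr'.

'lcr'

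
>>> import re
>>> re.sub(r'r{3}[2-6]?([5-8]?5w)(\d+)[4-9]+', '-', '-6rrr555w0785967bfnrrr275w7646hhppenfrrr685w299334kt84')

'-6-bfn-hhppenf-kt84'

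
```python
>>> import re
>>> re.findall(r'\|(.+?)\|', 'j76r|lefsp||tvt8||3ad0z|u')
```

['lefsp', 'tvt8', '3ad0z']

A non-greedy quantifier consumes as few characters as it can — just enough that the remainder of the pattern still matches from where it stops; whatever follows it matches normally.
With a single group, `findall` returns only what that group captured — 3 items.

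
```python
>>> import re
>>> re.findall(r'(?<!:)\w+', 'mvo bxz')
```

['mvo', 'bxz']

The negative lookahead/lookbehind blocks any match where the forbidden context is present.
Walking the string: at [0:3] → 'mvo'; at [4:7] → 'bxz'.
With no groups in the pattern, `findall` gives back each whole match — 2 here.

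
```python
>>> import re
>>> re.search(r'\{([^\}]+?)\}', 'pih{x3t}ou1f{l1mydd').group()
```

'{x3t}'

`re.search` scans for the first position where the pattern succeeds.
The match spans [3:8] → '{x3t}'.
Captured: group 1 = 'x3t'.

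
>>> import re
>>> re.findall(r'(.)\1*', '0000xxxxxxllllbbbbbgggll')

['0', 'x', 'l', 'b', 'g', 'l']

The backreference `\1` re-matches whatever the first group consumed, character for character.
Walking the string: at [0:4] match '0000', group 1 = '0'; at [4:10] match 'xxxxxx', group 1 = 'x'; at [10:14] match 'llll', group 1 = 'l'; at [14:19] match 'bbbbb', group 1 = 'b'; at [19:22] match 'ggg', group 1 = 'g'; ….
With a single group, `findall` returns only what that group captured — 6 items.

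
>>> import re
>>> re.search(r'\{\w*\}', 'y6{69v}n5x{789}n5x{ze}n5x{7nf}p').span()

(2, 7)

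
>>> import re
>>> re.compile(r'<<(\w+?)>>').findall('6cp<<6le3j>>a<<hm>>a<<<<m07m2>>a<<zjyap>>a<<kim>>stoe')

Matches: at [3:12] match '<<6le3j>>', group 1 = '6le3j'; at [13:19] match '<<hm>>', group 1 = 'hm'; at [22:31] match '<<m07m2>>', group 1 = 'm07m2'; at [32:41] match '<<zjyap>>', group 1 = 'zjyap'; at [42:49] match '<<kim>>', group 1 = 'kim'.
`findall` collects group 1 from each match (5 total).

['6le3j', 'hm', 'm07m2', 'zjyap', 'kim']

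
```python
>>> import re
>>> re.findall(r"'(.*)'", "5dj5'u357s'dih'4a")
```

["u357s'dih"]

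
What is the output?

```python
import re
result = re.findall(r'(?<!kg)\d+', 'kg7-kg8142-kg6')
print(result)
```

['142']

`(?!…)`/`(?<!…)` only lets a position through if the neighbouring text does NOT match; no characters are consumed.
Scanning left to right: at [7:10] → '142'.
Since nothing is captured, `findall` lists the 1 matched substring directly.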